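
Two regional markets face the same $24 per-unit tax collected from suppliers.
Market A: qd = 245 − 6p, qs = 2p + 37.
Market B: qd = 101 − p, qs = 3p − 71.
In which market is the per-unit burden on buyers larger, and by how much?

Market A: pre-tax p* = $26, q* = 89; post-tax q = 53; per-unit burden on buyers = $6.
Market B: pre-tax p* = $43, q* = 58; post-tax q = 40; per-unit burden on buyers = $18.
Difference: $6 vs $18 → market B is larger by $12.

Market B, by $12.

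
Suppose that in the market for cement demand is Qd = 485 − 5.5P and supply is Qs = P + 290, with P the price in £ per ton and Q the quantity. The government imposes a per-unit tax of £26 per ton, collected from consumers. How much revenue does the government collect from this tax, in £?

Before the tax: set 485 − 5.5P = P + 290 → P* = £30, Q* = 320.
With the tax collected from consumers, demand (in seller-price terms) shifts: Qd = 485 − 5.5(P + 26).
New equilibrium: consumers pay £34, suppliers receive £8, Q = 298. (Wedge: Pb − Ps = 26.)
Revenue = t · Q = 26 · 298 = £7748.

Tax revenue = £7748.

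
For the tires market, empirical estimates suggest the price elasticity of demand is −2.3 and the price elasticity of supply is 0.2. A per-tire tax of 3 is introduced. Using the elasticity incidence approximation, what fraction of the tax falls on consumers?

Incidence ratio: consumers' share ≈ εs / (εs + |εd|) = 0.2 / (0.2 + 2.3) = 0.08.
Supply is the less elastic side, so consumers bear the smaller share.

Consumers' share ≈ 0.08.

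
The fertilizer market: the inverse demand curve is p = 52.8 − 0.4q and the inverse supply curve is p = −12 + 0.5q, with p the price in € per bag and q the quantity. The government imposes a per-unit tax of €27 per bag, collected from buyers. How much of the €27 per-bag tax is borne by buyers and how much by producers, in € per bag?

Buyers bear €12 per bag; producers bear €15 per bag.

Inverting to q(p) form: qd = 132 − 2.5p; qs = 2p + 24.
Before the tax: set 132 − 2.5p = 2p + 24 → p* = €24, q* = 72.
With the tax collected from buyers, demand (in seller-price terms) shifts: qd = 132 − 2.5(p + 27).
Solving gives q = 42 with buyers paying €36 and producers receiving €9 (the €27 wedge).
Burden on buyers: €12; on producers: €15. (They sum to €27.)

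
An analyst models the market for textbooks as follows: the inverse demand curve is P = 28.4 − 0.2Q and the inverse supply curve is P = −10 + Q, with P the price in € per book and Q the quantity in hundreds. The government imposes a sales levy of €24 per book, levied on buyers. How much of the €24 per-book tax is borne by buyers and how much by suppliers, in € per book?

Rewrite in direct form: Qd = 142 − 5P and Qs = P + 10.
Before the tax: set 142 − 5P = P + 10 → P* = €22, Q* = 32.
With the tax collected from buyers, demand (in seller-price terms) shifts: Qd = 142 − 5(P + 24).
Solving gives Q = 12 with buyers paying €26 and suppliers receiving €2 (the €24 wedge).
Burden on buyers: €4; on suppliers: €20. (They sum to €24.)

Buyers bear €4 per book; suppliers bear €20 per book.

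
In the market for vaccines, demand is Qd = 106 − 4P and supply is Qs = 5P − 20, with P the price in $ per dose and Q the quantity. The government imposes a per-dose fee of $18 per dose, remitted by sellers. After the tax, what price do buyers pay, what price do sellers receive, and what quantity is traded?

Without the tax, 106 − 4P = 5P − 20 gives 9P = 126, so P* = $14 and Q* = 50.
With the tax collected from sellers, supply shifts: Qs = 5(P − 18) − 20.
Solving gives Q = 10 with buyers paying $24 and sellers receiving $6 (the $18 wedge).
The less price-elastic side of the market bears the larger share of a per-unit tax.

Buyers pay $24; sellers receive $6; quantity = 10.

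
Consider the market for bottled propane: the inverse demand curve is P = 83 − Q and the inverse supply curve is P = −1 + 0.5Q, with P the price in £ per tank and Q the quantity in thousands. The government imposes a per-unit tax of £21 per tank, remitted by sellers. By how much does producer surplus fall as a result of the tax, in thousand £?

Inverting to Q(P) form: Qd = 83 − P; Qs = 2P + 2.
Before the tax: set 83 − P = 2P + 2 → P* = £27, Q* = 56.
With the tax collected from sellers, supply shifts: Qs = 2(P − 21) + 2.
Solving gives Q = 42 with buyers paying £41 and sellers receiving £20 (the £21 wedge).
ΔPS is the trapezoid between Q = 42 and Q = 56 of height £7: ½ · (56 + 42) · 7 = £343.

Producer surplus falls by £343 thousand.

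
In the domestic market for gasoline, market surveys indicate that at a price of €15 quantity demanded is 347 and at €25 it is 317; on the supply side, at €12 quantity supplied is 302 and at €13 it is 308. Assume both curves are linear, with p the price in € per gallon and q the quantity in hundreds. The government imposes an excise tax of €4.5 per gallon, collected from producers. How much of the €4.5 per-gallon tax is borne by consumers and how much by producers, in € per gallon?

Consumers bear €3 per gallon; producers bear €1.5 per gallon.

Demand slope: (317 − 347)/(25 − 15) = -3, so qd = 392 − 3p.
Supply slope: (308 − 302)/(13 − 12) = 6, so qs = 6p + 230.
Without the tax, 392 − 3p = 6p + 230 gives 9p = 162, so p* = €18 and q* = 338.
With the tax collected from producers, supply shifts: qs = 6(p − 4.5) + 230.
Solving gives q = 329 with consumers paying €21 and producers receiving €16.5 (the €4.5 wedge).
Burden on consumers: €3; on producers: €1.5. (They sum to €4.5.)
The less price-elastic side of the market bears the larger share of a per-unit tax.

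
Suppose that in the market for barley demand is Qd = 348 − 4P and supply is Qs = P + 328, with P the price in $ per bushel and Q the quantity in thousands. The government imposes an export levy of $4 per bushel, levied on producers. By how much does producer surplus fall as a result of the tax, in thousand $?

Without the tax, 348 − 4P = P + 328 gives 5P = 20, so P* = $4 and Q* = 332.
With the tax collected from producers, supply shifts: Qs = (P − 4) + 328.
New equilibrium: buyers pay $4.8, producers receive $0.8, Q = 328.8. (Wedge: Pb − Ps = 4.)
ΔPS is the trapezoid between Q = 328.8 and Q = 332 of height $3.2: ½ · (332 + 328.8) · 3.2 = $1057.28.

Producer surplus falls by $1057.28 thousand.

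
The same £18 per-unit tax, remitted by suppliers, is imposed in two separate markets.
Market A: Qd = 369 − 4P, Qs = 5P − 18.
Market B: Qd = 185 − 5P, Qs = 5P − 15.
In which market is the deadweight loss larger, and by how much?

Market B, by £45.

Market A: pre-tax P* = £43, Q* = 197; post-tax Q = 157; deadweight loss = £360.
Market B: pre-tax P* = £20, Q* = 85; post-tax Q = 40; deadweight loss = £405.
Difference: £360 vs £405 → market B is larger by £45.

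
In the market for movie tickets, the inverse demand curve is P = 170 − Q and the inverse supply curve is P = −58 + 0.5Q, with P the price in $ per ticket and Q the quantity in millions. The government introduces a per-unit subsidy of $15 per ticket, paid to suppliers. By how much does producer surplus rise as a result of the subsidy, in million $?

Inverting to Q(P) form: Qd = 170 − P; Qs = 2P + 116.
Before the subsidy: set 170 − P = 2P + 116 → P* = $18, Q* = 152.
With a per-unit subsidy paid to suppliers, each receives P + 15 per unit sold, so supply becomes Qs = 2(P + 15) + 116.
New equilibrium: consumers pay $8, suppliers receive $23, Q = 162. (Wedge: Pb − Ps = −15.)
ΔPS is the trapezoid between Q = 162 and Q = 152 of height $5: ½ · (152 + 162) · 5 = $785.

Producer surplus rises by $785 million.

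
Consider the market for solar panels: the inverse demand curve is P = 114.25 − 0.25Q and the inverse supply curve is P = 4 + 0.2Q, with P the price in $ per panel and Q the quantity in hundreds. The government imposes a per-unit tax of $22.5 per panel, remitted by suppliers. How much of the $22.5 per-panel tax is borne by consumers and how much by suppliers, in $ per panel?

Consumers bear $12.5 per panel; suppliers bear $10 per panel.

Rewrite in direct form: Qd = 457 − 4P and Qs = 5P − 20.
Without the tax, 457 − 4P = 5P − 20 gives 9P = 477, so P* = $53 and Q* = 245.
With the tax collected from suppliers, supply shifts: Qs = 5(P − 22.5) − 20.
New equilibrium: consumers pay $65.5, suppliers receive $43, Q = 195. (Wedge: Pb − Ps = 22.5.)
Burden on consumers: $12.5; on suppliers: $10. (They sum to $22.5.)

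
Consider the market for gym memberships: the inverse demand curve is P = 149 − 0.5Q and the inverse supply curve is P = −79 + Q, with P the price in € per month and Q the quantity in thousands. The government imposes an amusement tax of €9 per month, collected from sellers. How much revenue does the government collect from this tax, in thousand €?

Inverting to Q(P) form: Qd = 298 − 2P; Qs = P + 79.
Without the tax, 298 − 2P = P + 79 gives 3P = 219, so P* = €73 and Q* = 152.
With the tax collected from sellers, supply shifts: Qs = (P − 9) + 79.
New equilibrium: buyers pay €76, sellers receive €67, Q = 146. (Wedge: Pb − Ps = 9.)
Revenue = t · Q = 9 · 146 = €1314.

Tax revenue = €1314 thousand.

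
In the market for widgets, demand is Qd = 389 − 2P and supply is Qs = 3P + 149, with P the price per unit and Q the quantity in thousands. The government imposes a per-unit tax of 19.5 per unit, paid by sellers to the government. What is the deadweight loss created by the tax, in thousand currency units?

Before the tax: set 389 − 2P = 3P + 149 → P* = 48, Q* = 293.
With the tax collected from sellers, supply shifts: Qs = 3(P − 19.5) + 149.
New equilibrium: buyers pay 59.7, sellers receive 40.2, Q = 269.6. (Wedge: Pb − Ps = 19.5.)
Quantity falls by |ΔQ| = |293 − 269.6| = 23.4.
DWL = ½ · t · |ΔQ| = ½ · 19.5 · 23.4 = 228.15.

Deadweight loss = 228.15 thousand.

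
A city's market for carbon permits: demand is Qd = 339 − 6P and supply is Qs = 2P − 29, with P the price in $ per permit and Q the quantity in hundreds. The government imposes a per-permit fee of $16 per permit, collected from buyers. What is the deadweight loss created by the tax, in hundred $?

Deadweight loss = $192 hundred.

Before the tax: set 339 − 6P = 2P − 29 → P* = $46, Q* = 63.
With the tax collected from buyers, demand (in seller-price terms) shifts: Qd = 339 − 6(P + 16).
Solving gives Q = 39 with buyers paying $50 and sellers receiving $34 (the $16 wedge).
Quantity falls by |ΔQ| = |63 − 39| = 24.
DWL = ½ · t · |ΔQ| = ½ · 16 · 24 = $192.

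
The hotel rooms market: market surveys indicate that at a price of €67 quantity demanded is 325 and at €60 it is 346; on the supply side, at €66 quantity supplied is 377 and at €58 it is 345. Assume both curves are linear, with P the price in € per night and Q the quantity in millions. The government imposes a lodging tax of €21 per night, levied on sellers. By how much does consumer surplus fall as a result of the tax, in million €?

Consumer surplus falls by €3972 million.

Demand slope: (346 − 325)/(60 − 67) = -3, so Qd = 526 − 3P.
Supply slope: (345 − 377)/(58 − 66) = 4, so Qs = 4P + 113.
Without the tax, 526 − 3P = 4P + 113 gives 7P = 413, so P* = €59 and Q* = 349.
With the tax collected from sellers, supply shifts: Qs = 4(P − 21) + 113.
Solving gives Q = 313 with consumers paying €71 and sellers receiving €50 (the €21 wedge).
ΔCS is the trapezoid between Q = 313 and Q = 349 of height €12: ½ · (349 + 313) · 12 = €3972.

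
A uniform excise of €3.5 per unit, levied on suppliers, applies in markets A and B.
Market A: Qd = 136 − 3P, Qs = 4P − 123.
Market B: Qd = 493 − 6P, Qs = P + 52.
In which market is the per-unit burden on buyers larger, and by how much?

Market A: pre-tax P* = €37, Q* = 25; post-tax Q = 19; per-unit burden on buyers = €2.
Market B: pre-tax P* = €63, Q* = 115; post-tax Q = 112; per-unit burden on buyers = €0.5.
Difference: €2 vs €0.5 → market A is larger by €1.5.

Market A, by €1.5.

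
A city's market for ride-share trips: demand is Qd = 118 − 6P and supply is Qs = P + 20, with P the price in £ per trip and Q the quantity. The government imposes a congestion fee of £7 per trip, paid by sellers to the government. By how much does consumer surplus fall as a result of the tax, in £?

Before the tax: set 118 − 6P = P + 20 → P* = £14, Q* = 34.
With the tax collected from sellers, supply shifts: Qs = (P − 7) + 20.
Solving gives Q = 28 with consumers paying £15 and sellers receiving £8 (the £7 wedge).
ΔCS is the trapezoid between Q = 28 and Q = 34 of height £1: ½ · (34 + 28) · 1 = £31.

Consumer surplus falls by £31.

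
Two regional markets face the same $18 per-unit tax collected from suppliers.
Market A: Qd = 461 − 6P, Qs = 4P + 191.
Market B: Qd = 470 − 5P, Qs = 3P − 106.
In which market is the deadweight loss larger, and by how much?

Market A, by $85.05.

Market A: pre-tax P* = $27, Q* = 299; post-tax Q = 255.8; deadweight loss = $388.8.
Market B: pre-tax P* = $72, Q* = 110; post-tax Q = 76.25; deadweight loss = $303.75.
Difference: $388.8 vs $303.75 → market A is larger by $85.05.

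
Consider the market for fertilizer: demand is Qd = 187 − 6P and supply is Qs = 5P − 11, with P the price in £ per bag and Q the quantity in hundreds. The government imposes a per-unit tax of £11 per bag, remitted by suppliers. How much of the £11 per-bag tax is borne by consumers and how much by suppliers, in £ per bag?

Consumers bear £5 per bag; suppliers bear £6 per bag.

Before the tax: set 187 − 6P = 5P − 11 → P* = £18, Q* = 79.
With the tax collected from suppliers, supply shifts: Qs = 5(P − 11) − 11.
New equilibrium: consumers pay £23, suppliers receive £12, Q = 49. (Wedge: Pb − Ps = 11.)
Burden on consumers: £5; on suppliers: £6. (They sum to £11.)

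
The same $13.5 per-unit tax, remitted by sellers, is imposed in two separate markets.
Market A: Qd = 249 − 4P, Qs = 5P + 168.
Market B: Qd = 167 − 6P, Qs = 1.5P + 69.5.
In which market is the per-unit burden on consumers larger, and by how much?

Market A: pre-tax P* = $9, Q* = 213; post-tax Q = 183; per-unit burden on consumers = $7.5.
Market B: pre-tax P* = $13, Q* = 89; post-tax Q = 72.8; per-unit burden on consumers = $2.7.
Difference: $7.5 vs $2.7 → market A is larger by $4.8.

Market A, by $4.8.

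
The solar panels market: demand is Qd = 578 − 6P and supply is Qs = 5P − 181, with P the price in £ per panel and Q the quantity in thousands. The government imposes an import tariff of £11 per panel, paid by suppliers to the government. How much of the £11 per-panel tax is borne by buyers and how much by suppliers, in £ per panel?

Without the tax, 578 − 6P = 5P − 181 gives 11P = 759, so P* = £69 and Q* = 164.
With the tax collected from suppliers, supply shifts: Qs = 5(P − 11) − 181.
New equilibrium: buyers pay £74, suppliers receive £63, Q = 134. (Wedge: Pb − Ps = 11.)
Burden on buyers: £5; on suppliers: £6. (They sum to £11.)
The less price-elastic side of the market bears the larger share of a per-unit tax.

Buyers bear £5 per panel; suppliers bear £6 per panel.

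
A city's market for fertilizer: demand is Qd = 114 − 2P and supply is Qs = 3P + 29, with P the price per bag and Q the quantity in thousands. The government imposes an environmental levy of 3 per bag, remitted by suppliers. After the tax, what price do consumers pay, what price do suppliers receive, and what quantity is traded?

Before the tax: set 114 − 2P = 3P + 29 → P* = 17, Q* = 80.
With the tax collected from suppliers, supply shifts: Qs = 3(P − 3) + 29.
Solving gives Q = 76.4 with consumers paying 18.8 and suppliers receiving 15.8 (the 3 wedge).

Consumers pay 18.8; suppliers receive 15.8; quantity = 76.4.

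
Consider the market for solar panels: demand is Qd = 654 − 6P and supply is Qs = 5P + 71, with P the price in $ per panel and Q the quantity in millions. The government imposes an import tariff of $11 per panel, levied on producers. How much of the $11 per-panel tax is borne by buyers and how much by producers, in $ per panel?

Without the tax, 654 − 6P = 5P + 71 gives 11P = 583, so P* = $53 and Q* = 336.
With the tax collected from producers, supply shifts: Qs = 5(P − 11) + 71.
New equilibrium: buyers pay $58, producers receive $47, Q = 306. (Wedge: Pb − Ps = 11.)
Burden on buyers: $5; on producers: $6. (They sum to $11.)

Buyers bear $5 per panel; producers bear $6 per panel.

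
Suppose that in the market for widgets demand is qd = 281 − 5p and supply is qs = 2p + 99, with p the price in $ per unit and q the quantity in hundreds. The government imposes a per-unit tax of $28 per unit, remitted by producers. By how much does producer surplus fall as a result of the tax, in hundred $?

Producer surplus falls by $2620 hundred.

Before the tax: set 281 − 5p = 2p + 99 → p* = $26, q* = 151.
With the tax collected from producers, supply shifts: qs = 2(p − 28) + 99.
Solving gives q = 111 with consumers paying $34 and producers receiving $6 (the $28 wedge).
ΔPS is the trapezoid between Q = 111 and Q = 151 of height $20: ½ · (151 + 111) · 20 = $2620.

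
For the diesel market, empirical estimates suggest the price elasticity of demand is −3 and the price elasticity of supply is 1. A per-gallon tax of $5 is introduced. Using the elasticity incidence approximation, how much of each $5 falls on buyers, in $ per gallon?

Incidence ratio: buyers' share ≈ εs / (εs + |εd|) = 1 / (1 + 3) = 0.25.
So buyers bear ≈ 0.25 × $5 = $1.25; sellers bear $3.75.

Buyers bear ≈ $1.25 per gallon.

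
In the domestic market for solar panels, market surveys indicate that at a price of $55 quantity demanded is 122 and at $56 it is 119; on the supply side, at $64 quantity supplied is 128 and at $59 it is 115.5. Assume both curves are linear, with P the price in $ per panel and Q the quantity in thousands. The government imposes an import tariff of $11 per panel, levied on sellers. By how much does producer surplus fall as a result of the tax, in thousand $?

Demand slope: (119 − 122)/(56 − 55) = -3, so Qd = 287 − 3P.
Supply slope: (115.5 − 128)/(59 − 64) = 2.5, so Qs = 2.5P − 32.
Without the tax, 287 − 3P = 2.5P − 32 gives 5.5P = 319, so P* = $58 and Q* = 113.
With the tax collected from sellers, supply shifts: Qs = 2.5(P − 11) − 32.
New equilibrium: buyers pay $63, sellers receive $52, Q = 98. (Wedge: Pb − Ps = 11.)
ΔPS is the trapezoid between Q = 98 and Q = 113 of height $6: ½ · (113 + 98) · 6 = $633.

Producer surplus falls by $633 thousand.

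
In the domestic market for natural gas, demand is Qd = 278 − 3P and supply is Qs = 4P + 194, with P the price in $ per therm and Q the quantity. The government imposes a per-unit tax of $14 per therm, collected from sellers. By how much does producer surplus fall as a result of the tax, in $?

Producer surplus falls by $1380.

Before the tax: set 278 − 3P = 4P + 194 → P* = $12, Q* = 242.
With the tax collected from sellers, supply shifts: Qs = 4(P − 14) + 194.
Solving gives Q = 218 with buyers paying $20 and sellers receiving $6 (the $14 wedge).
ΔPS is the trapezoid between Q = 218 and Q = 242 of height $6: ½ · (242 + 218) · 6 = $1380.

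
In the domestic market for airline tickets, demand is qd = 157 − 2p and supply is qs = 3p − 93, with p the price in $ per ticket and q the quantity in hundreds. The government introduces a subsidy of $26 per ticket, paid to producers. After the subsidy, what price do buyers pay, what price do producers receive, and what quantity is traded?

Without the subsidy, 157 − 2p = 3p − 93 gives 5p = 250, so p* = $50 and q* = 57.
With a per-unit subsidy paid to producers, each receives p + 26 per unit sold, so supply becomes qs = 3(p + 26) − 93.
New equilibrium: buyers pay $34.4, producers receive $60.4, q = 88.2. (Wedge: pb − ps = −26.)

Buyers pay $34.4; producers receive $60.4; quantity = 88.2.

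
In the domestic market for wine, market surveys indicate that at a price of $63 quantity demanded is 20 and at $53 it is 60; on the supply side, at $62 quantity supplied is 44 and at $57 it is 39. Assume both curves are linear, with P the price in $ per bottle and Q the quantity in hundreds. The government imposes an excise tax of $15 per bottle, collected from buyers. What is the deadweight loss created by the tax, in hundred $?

Deadweight loss = $90 hundred.

Demand slope: (60 − 20)/(53 − 63) = -4, so Qd = 272 − 4P.
Supply slope: (39 − 44)/(57 − 62) = 1, so Qs = P − 18.
Without the tax, 272 − 4P = P − 18 gives 5P = 290, so P* = $58 and Q* = 40.
With the tax collected from buyers, demand (in seller-price terms) shifts: Qd = 272 − 4(P + 15).
New equilibrium: buyers pay $61, sellers receive $46, Q = 28. (Wedge: Pb − Ps = 15.)
Quantity falls by |ΔQ| = |40 − 28| = 12.
DWL = ½ · t · |ΔQ| = ½ · 15 · 12 = $90.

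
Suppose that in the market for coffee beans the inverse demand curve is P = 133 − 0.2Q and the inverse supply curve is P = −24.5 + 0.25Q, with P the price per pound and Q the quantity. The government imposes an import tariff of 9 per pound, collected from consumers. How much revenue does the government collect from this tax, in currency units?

Inverting to Q(P) form: Qd = 665 − 5P; Qs = 4P + 98.
Without the tax, 665 − 5P = 4P + 98 gives 9P = 567, so P* = 63 and Q* = 350.
With the tax collected from consumers, demand (in seller-price terms) shifts: Qd = 665 − 5(P + 9).
Solving gives Q = 330 with consumers paying 67 and sellers receiving 58 (the 9 wedge).
Revenue = t · Q = 9 · 330 = 2970.

Tax revenue = 2970.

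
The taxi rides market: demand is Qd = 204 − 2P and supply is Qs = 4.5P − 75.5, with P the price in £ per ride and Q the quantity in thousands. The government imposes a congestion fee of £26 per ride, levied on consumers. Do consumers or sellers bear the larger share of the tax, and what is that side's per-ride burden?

Consumers bear the larger share: £18 per ride.

Without the tax, 204 − 2P = 4.5P − 75.5 gives 6.5P = 279.5, so P* = £43 and Q* = 118.
With the tax collected from consumers, demand (in seller-price terms) shifts: Qd = 204 − 2(P + 26).
Solving gives Q = 82 with consumers paying £61 and sellers receiving £35 (the £26 wedge).
Per-ride burden: consumers £18, sellers £8.
Consumers take the larger share because demand is less price-elastic here (demand slope 2 vs supply slope 4.5).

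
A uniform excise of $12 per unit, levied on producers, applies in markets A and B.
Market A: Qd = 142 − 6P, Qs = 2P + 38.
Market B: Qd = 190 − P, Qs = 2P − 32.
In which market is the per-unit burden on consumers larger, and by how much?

Market B, by $5.

Market A: pre-tax P* = $13, Q* = 64; post-tax Q = 46; per-unit burden on consumers = $3.
Market B: pre-tax P* = $74, Q* = 116; post-tax Q = 108; per-unit burden on consumers = $8.
Difference: $3 vs $8 → market B is larger by $5.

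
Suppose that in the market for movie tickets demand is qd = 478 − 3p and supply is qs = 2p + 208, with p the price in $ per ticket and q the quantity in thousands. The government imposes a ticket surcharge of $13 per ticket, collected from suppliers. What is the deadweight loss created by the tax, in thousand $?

Deadweight loss = $101.4 thousand.

Before the tax: set 478 − 3p = 2p + 208 → p* = $54, q* = 316.
With the tax collected from suppliers, supply shifts: qs = 2(p − 13) + 208.
New equilibrium: buyers pay $59.2, suppliers receive $46.2, q = 300.4. (Wedge: pb − ps = 13.)
Quantity falls by |ΔQ| = |316 − 300.4| = 15.6.
DWL = ½ · t · |ΔQ| = ½ · 13 · 15.6 = $101.4.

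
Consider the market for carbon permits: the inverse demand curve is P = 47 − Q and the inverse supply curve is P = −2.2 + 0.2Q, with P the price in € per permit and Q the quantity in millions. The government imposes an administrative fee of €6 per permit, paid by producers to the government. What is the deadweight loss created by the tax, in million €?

Deadweight loss = €15 million.

Rewrite in direct form: Qd = 47 − P and Qs = 5P + 11.
Without the tax, 47 − P = 5P + 11 gives 6P = 36, so P* = €6 and Q* = 41.
With the tax collected from producers, supply shifts: Qs = 5(P − 6) + 11.
New equilibrium: buyers pay €11, producers receive €5, Q = 36. (Wedge: Pb − Ps = 6.)
Quantity falls by |ΔQ| = |41 − 36| = 5.
DWL = ½ · t · |ΔQ| = ½ · 6 · 5 = €15.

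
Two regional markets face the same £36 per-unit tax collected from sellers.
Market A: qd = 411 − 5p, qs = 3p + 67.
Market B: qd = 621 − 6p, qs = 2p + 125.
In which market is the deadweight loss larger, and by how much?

Market A, by £243.

Market A: pre-tax p* = £43, q* = 196; post-tax q = 128.5; deadweight loss = £1215.
Market B: pre-tax p* = £62, q* = 249; post-tax q = 195; deadweight loss = £972.
Difference: £1215 vs £972 → market A is larger by £243.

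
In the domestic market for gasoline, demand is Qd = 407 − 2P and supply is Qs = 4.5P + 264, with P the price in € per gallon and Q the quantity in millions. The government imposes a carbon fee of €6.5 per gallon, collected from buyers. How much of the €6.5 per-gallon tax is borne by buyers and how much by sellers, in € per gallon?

Buyers bear €4.5 per gallon; sellers bear €2 per gallon.

Without the tax, 407 − 2P = 4.5P + 264 gives 6.5P = 143, so P* = €22 and Q* = 363.
With the tax collected from buyers, demand (in seller-price terms) shifts: Qd = 407 − 2(P + 6.5).
New equilibrium: buyers pay €26.5, sellers receive €20, Q = 354. (Wedge: Pb − Ps = 6.5.)
Burden on buyers: €4.5; on sellers: €2. (They sum to €6.5.)
The less price-elastic side of the market bears the larger share of a per-unit tax.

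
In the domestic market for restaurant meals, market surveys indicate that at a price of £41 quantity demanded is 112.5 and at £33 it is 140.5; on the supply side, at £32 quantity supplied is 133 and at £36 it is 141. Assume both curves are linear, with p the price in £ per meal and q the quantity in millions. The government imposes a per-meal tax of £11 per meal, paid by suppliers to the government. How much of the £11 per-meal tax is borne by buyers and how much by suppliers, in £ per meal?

Demand slope: (140.5 − 112.5)/(33 − 41) = -3.5, so qd = 256 − 3.5p.
Supply slope: (141 − 133)/(36 − 32) = 2, so qs = 2p + 69.
Without the tax, 256 − 3.5p = 2p + 69 gives 5.5p = 187, so p* = £34 and q* = 137.
With the tax collected from suppliers, supply shifts: qs = 2(p − 11) + 69.
New equilibrium: buyers pay £38, suppliers receive £27, q = 123. (Wedge: pb − ps = 11.)
Burden on buyers: £4; on suppliers: £7. (They sum to £11.)

Buyers bear £4 per meal; suppliers bear £7 per meal.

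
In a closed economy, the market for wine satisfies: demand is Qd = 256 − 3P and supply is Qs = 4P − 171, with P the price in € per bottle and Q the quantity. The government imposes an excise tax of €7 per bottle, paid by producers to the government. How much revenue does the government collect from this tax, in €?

Tax revenue = €427.

Before the tax: set 256 − 3P = 4P − 171 → P* = €61, Q* = 73.
With the tax collected from producers, supply shifts: Qs = 4(P − 7) − 171.
Solving gives Q = 61 with consumers paying €65 and producers receiving €58 (the €7 wedge).
Revenue = t · Q = 7 · 61 = €427.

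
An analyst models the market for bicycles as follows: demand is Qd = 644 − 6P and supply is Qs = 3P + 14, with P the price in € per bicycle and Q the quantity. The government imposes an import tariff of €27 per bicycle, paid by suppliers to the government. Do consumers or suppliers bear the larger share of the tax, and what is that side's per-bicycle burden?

Suppliers bear the larger share: €18 per bicycle.

Before the tax: set 644 − 6P = 3P + 14 → P* = €70, Q* = 224.
With the tax collected from suppliers, supply shifts: Qs = 3(P − 27) + 14.
New equilibrium: consumers pay €79, suppliers receive €52, Q = 170. (Wedge: Pb − Ps = 27.)
Per-bicycle burden: consumers €9, suppliers €18.
Suppliers take the larger share because supply is less price-elastic here (demand slope 6 vs supply slope 3).
The less price-elastic side of the market bears the larger share of a per-unit tax.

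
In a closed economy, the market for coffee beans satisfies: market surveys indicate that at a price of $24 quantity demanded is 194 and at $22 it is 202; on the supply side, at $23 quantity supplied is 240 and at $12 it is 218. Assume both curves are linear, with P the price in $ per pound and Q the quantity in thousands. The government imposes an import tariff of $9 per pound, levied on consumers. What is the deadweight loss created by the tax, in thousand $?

Deadweight loss = $54 thousand.

Demand slope: (202 − 194)/(22 − 24) = -4, so Qd = 290 − 4P.
Supply slope: (218 − 240)/(12 − 23) = 2, so Qs = 2P + 194.
Before the tax: set 290 − 4P = 2P + 194 → P* = $16, Q* = 226.
With the tax collected from consumers, demand (in seller-price terms) shifts: Qd = 290 − 4(P + 9).
Solving gives Q = 214 with consumers paying $19 and sellers receiving $10 (the $9 wedge).
Quantity falls by |ΔQ| = |226 − 214| = 12.
DWL = ½ · t · |ΔQ| = ½ · 9 · 12 = $54.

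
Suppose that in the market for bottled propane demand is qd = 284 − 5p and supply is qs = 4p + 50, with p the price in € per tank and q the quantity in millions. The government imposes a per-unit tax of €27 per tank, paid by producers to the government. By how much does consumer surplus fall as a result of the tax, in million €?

Without the tax, 284 − 5p = 4p + 50 gives 9p = 234, so p* = €26 and q* = 154.
With the tax collected from producers, supply shifts: qs = 4(p − 27) + 50.
New equilibrium: buyers pay €38, producers receive €11, q = 94. (Wedge: pb − ps = 27.)
ΔCS is the trapezoid between Q = 94 and Q = 154 of height €12: ½ · (154 + 94) · 12 = €1488.

Consumer surplus falls by €1488 million.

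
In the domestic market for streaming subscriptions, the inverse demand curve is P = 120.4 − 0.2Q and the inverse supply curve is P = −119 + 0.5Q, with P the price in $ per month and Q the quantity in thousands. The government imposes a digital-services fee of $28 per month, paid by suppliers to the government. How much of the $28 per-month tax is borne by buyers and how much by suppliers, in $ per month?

Rewrite in direct form: Qd = 602 − 5P and Qs = 2P + 238.
Before the tax: set 602 − 5P = 2P + 238 → P* = $52, Q* = 342.
With the tax collected from suppliers, supply shifts: Qs = 2(P − 28) + 238.
Solving gives Q = 302 with buyers paying $60 and suppliers receiving $32 (the $28 wedge).
Burden on buyers: $8; on suppliers: $20. (They sum to $28.)

Buyers bear $8 per month; suppliers bear $20 per month.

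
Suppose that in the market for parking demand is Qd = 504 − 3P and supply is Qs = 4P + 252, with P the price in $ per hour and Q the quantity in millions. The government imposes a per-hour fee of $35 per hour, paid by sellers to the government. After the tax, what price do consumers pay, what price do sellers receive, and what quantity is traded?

Without the tax, 504 − 3P = 4P + 252 gives 7P = 252, so P* = $36 and Q* = 396.
With the tax collected from sellers, supply shifts: Qs = 4(P − 35) + 252.
Solving gives Q = 336 with consumers paying $56 and sellers receiving $21 (the $35 wedge).

Consumers pay $56; sellers receive $21; quantity = 336.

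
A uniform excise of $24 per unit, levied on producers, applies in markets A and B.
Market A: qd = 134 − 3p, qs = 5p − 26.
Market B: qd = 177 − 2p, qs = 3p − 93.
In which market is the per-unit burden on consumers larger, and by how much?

Market A, by $0.6.

Market A: pre-tax p* = $20, q* = 74; post-tax q = 29; per-unit burden on consumers = $15.
Market B: pre-tax p* = $54, q* = 69; post-tax q = 40.2; per-unit burden on consumers = $14.4.
Difference: $15 vs $14.4 → market A is larger by $0.6.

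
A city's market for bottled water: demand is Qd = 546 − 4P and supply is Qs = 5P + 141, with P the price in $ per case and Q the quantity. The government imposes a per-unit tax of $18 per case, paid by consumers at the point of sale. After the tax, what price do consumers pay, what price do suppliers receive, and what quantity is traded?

Without the tax, 546 − 4P = 5P + 141 gives 9P = 405, so P* = $45 and Q* = 366.
With the tax collected from consumers, demand (in seller-price terms) shifts: Qd = 546 − 4(P + 18).
New equilibrium: consumers pay $55, suppliers receive $37, Q = 326. (Wedge: Pb − Ps = 18.)

Consumers pay $55; suppliers receive $37; quantity = 326.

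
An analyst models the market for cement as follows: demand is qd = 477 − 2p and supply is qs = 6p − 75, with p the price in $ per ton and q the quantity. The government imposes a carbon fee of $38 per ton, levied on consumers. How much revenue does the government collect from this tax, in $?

Before the tax: set 477 − 2p = 6p − 75 → p* = $69, q* = 339.
With the tax collected from consumers, demand (in seller-price terms) shifts: qd = 477 − 2(p + 38).
Solving gives q = 282 with consumers paying $97.5 and suppliers receiving $59.5 (the $38 wedge).
Revenue = t · Q = 38 · 282 = $10716.

Tax revenue = $10716.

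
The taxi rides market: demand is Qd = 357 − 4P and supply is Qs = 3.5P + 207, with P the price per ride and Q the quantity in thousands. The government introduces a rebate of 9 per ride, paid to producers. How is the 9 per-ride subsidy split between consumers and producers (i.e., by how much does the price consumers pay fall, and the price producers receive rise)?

Consumers gain 4.2 per ride; producers gain 4.8 per ride.

Before the subsidy: set 357 − 4P = 3.5P + 207 → P* = 20, Q* = 277.
With a per-unit subsidy paid to producers, each receives P + 9 per unit sold, so supply becomes Qs = 3.5(P + 9) + 207.
Solving gives Q = 293.8 with consumers paying 15.8 and producers receiving 24.8 (the 9 wedge).
Gain to consumers: 4.2; to producers: 4.8. (They sum to 9.)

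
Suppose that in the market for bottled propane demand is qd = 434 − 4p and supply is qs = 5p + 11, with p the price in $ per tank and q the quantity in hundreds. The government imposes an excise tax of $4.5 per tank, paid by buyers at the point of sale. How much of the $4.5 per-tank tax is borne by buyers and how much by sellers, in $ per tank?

Buyers bear $2.5 per tank; sellers bear $2 per tank.

Before the tax: set 434 − 4p = 5p + 11 → p* = $47, q* = 246.
With the tax collected from buyers, demand (in seller-price terms) shifts: qd = 434 − 4(p + 4.5).
Solving gives q = 236 with buyers paying $49.5 and sellers receiving $45 (the $4.5 wedge).
Burden on buyers: $2.5; on sellers: $2. (They sum to $4.5.)
The less price-elastic side of the market bears the larger share of a per-unit tax.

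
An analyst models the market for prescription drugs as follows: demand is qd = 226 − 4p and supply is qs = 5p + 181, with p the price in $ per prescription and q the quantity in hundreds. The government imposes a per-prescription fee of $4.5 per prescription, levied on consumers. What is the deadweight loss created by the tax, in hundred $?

Deadweight loss = $22.5 hundred.

Without the tax, 226 − 4p = 5p + 181 gives 9p = 45, so p* = $5 and q* = 206.
With the tax collected from consumers, demand (in seller-price terms) shifts: qd = 226 − 4(p + 4.5).
New equilibrium: consumers pay $7.5, suppliers receive $3, q = 196. (Wedge: pb − ps = 4.5.)
Quantity falls by |ΔQ| = |206 − 196| = 10.
DWL = ½ · t · |ΔQ| = ½ · 4.5 · 10 = $22.5.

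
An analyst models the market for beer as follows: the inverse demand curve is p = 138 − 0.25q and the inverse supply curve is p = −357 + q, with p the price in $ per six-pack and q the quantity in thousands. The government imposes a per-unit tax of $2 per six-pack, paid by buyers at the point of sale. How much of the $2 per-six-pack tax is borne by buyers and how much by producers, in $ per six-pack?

Rewrite in direct form: qd = 552 − 4p and qs = p + 357.
Before the tax: set 552 − 4p = p + 357 → p* = $39, q* = 396.
With the tax collected from buyers, demand (in seller-price terms) shifts: qd = 552 − 4(p + 2).
Solving gives q = 394.4 with buyers paying $39.4 and producers receiving $37.4 (the $2 wedge).
Burden on buyers: $0.4; on producers: $1.6. (They sum to $2.)
The less price-elastic side of the market bears the larger share of a per-unit tax.

Buyers bear $0.4 per six-pack; producers bear $1.6 per six-pack.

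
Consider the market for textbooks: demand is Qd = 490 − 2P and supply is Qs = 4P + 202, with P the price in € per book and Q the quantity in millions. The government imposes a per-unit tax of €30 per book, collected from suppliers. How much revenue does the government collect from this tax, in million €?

Tax revenue = €10620 million.

Without the tax, 490 − 2P = 4P + 202 gives 6P = 288, so P* = €48 and Q* = 394.
With the tax collected from suppliers, supply shifts: Qs = 4(P − 30) + 202.
Solving gives Q = 354 with buyers paying €68 and suppliers receiving €38 (the €30 wedge).
Revenue = t · Q = 30 · 354 = €10620.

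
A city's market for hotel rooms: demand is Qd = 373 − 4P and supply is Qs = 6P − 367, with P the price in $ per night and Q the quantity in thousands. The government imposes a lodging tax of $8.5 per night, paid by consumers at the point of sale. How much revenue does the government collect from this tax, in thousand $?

Tax revenue = $481.1 thousand.

Before the tax: set 373 − 4P = 6P − 367 → P* = $74, Q* = 77.
With the tax collected from consumers, demand (in seller-price terms) shifts: Qd = 373 − 4(P + 8.5).
Solving gives Q = 56.6 with consumers paying $79.1 and suppliers receiving $70.6 (the $8.5 wedge).
Revenue = t · Q = 8.5 · 56.6 = $481.1.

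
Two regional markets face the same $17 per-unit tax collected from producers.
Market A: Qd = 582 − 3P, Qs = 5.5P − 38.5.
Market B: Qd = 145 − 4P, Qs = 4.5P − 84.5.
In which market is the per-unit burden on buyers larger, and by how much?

Market A: pre-tax P* = $73, Q* = 363; post-tax Q = 330; per-unit burden on buyers = $11.
Market B: pre-tax P* = $27, Q* = 37; post-tax Q = 1; per-unit burden on buyers = $9.
Difference: $11 vs $9 → market A is larger by $2.

Market A, by $2.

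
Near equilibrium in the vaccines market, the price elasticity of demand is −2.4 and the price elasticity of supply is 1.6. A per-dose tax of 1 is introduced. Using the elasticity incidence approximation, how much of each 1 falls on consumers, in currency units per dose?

Incidence ratio: consumers' share ≈ εs / (εs + |εd|) = 1.6 / (1.6 + 2.4) = 0.4.
So consumers bear ≈ 0.4 × 1 = 0.4; sellers bear 0.6.

Consumers bear ≈ 0.4 per dose.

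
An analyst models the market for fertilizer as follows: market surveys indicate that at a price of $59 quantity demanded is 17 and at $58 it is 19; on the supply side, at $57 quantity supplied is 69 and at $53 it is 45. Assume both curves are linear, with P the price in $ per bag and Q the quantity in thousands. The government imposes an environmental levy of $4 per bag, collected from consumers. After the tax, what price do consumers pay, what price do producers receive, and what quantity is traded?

Consumers pay $54; producers receive $50; quantity = 27.

Demand slope: (19 − 17)/(58 − 59) = -2, so Qd = 135 − 2P.
Supply slope: (45 − 69)/(53 − 57) = 6, so Qs = 6P − 273.
Without the tax, 135 − 2P = 6P − 273 gives 8P = 408, so P* = $51 and Q* = 33.
With the tax collected from consumers, demand (in seller-price terms) shifts: Qd = 135 − 2(P + 4).
Solving gives Q = 27 with consumers paying $54 and producers receiving $50 (the $4 wedge).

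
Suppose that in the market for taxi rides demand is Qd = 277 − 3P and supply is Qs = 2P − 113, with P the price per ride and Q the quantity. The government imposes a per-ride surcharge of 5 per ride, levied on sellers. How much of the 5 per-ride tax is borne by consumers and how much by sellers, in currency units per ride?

Consumers bear 2 per ride; sellers bear 3 per ride.

Without the tax, 277 − 3P = 2P − 113 gives 5P = 390, so P* = 78 and Q* = 43.
With the tax collected from sellers, supply shifts: Qs = 2(P − 5) − 113.
Solving gives Q = 37 with consumers paying 80 and sellers receiving 75 (the 5 wedge).
Burden on consumers: 2; on sellers: 3. (They sum to 5.)
The less price-elastic side of the market bears the larger share of a per-unit tax.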